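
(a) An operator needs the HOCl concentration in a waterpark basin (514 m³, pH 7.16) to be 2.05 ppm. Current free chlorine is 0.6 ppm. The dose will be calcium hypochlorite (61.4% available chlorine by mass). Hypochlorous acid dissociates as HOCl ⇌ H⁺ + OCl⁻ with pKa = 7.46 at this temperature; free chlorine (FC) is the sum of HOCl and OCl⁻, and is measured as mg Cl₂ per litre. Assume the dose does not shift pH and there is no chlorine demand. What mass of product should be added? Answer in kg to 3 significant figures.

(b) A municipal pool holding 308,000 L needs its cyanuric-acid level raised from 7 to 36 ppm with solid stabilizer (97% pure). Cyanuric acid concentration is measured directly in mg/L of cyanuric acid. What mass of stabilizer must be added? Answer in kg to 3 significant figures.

(a) Volume: 514 m³ = 514,000 L.
(a) [OCl⁻]/[HOCl] = 10^(pH − pKa) = 10^(7.16 − 7.46) = 0.5012; fraction as HOCl = 1/(1 + 0.5012) = 0.6661.
(a) Free chlorine required for 2.05 ppm HOCl: 2.05 / 0.6661 = 3.077 ppm.
(a) FC to add: 3.077 − 0.6 = 2.477 mg/L as Cl₂.
(a) Cl₂ equivalent: 2.477 mg/L × 514,000 L = 1273 g.
(a) Product at 61.4% available Cl: 1273 / 0.614 = 2074 g.

(b) CYA to add: (36 − 7) = 29 mg/L × 308,000 L = 8932 g cyanuric acid.
(b) At 97% purity: 8932 / 0.97 = 9208 g product.

(a) 2.07 kg; (b) 9.21 kg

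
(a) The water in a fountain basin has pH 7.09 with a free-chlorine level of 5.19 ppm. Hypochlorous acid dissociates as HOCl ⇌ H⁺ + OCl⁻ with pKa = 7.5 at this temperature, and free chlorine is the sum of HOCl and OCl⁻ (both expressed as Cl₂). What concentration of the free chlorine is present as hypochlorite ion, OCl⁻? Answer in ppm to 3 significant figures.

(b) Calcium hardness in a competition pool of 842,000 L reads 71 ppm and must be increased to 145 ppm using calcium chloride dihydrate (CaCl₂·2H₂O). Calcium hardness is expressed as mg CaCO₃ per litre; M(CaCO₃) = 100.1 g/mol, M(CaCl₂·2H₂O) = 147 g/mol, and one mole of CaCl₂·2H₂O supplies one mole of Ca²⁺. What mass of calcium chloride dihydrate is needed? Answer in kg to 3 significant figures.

(a) [OCl⁻]/[HOCl] = 10^(pH − pKa) = 10^(7.09 − 7.5) = 10^-0.41 = 0.389.
(a) Fraction as HOCl = 1 / (1 + 0.389) = 0.7199.
(a) OCl⁻ = (1 − 0.7199) × 5.19 ppm = 1.454 ppm.

(b) Hardness to add: (145 − 71) = 74 mg/L as CaCO₃ × 842,000 L = 62,310 g as CaCO₃.
(b) Moles of Ca²⁺ (1 mol Ca²⁺ ≡ 1 mol CaCO₃): 62,310 / 100.1 g/mol = 622.5 mol.
(b) Mass of CaCl₂·2H₂O: 622.5 × 147 = 91,500 g.

(a) 1.45 ppm; (b) 91.5 kg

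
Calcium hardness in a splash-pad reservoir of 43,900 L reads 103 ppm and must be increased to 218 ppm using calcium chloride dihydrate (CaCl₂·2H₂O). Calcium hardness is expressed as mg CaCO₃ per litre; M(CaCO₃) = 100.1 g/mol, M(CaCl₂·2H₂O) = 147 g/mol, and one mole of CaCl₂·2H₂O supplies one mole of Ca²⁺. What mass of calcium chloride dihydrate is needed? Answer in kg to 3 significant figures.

Hardness to add: (218 − 103) = 115 mg/L as CaCO₃ × 43,900 L = 5048 g as CaCO₃.
Moles of Ca²⁺ (1 mol Ca²⁺ ≡ 1 mol CaCO₃): 5048 / 100.1 g/mol = 50.43 mol.
Mass of CaCl₂·2H₂O: 50.43 × 147 = 7414 g.

7.41 kg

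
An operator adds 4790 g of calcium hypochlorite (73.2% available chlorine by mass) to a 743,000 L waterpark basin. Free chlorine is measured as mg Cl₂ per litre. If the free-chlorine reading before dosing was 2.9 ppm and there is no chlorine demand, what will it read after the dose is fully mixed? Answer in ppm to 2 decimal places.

7.62 ppm

Available chlorine delivered: 4790 g × 0.732 = 3506 g as Cl₂.
Concentration rise: 3506 g / 743,000 L = 4.719 mg/L = 4.72 ppm.
Final FC: 2.9 + 4.72 = 7.62 ppm.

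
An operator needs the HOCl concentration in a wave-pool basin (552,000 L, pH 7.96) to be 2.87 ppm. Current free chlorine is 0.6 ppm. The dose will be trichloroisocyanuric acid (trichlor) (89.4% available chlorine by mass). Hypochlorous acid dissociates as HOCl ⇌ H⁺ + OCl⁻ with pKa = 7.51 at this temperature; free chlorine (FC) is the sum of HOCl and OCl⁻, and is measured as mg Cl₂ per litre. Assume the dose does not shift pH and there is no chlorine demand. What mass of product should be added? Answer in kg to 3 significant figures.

6.40 kg

[OCl⁻]/[HOCl] = 10^(pH − pKa) = 10^(7.96 − 7.51) = 2.818; fraction as HOCl = 1/(1 + 2.818) = 0.2619.
Free chlorine required for 2.87 ppm HOCl: 2.87 / 0.2619 = 10.96 ppm.
FC to add: 10.96 − 0.6 = 10.36 mg/L as Cl₂.
Cl₂ equivalent: 10.36 mg/L × 552,000 L = 5718 g.
Product at 89.4% available Cl: 5718 / 0.894 = 6396 g.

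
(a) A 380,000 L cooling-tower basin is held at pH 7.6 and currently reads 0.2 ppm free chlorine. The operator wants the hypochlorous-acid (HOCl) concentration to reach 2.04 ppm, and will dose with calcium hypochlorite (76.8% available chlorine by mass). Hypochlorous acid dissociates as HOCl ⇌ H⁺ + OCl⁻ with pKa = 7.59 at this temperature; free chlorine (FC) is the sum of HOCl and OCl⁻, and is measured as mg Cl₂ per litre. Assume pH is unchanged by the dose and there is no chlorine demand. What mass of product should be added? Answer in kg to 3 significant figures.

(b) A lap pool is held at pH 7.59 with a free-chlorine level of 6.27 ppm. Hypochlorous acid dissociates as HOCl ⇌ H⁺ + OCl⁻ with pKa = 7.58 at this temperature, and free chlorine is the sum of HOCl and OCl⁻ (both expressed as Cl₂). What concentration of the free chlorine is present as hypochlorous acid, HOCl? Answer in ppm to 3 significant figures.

(a) [OCl⁻]/[HOCl] = 10^(pH − pKa) = 10^(7.6 − 7.59) = 1.023; fraction as HOCl = 1/(1 + 1.023) = 0.4942.
(a) Free chlorine required for 2.04 ppm HOCl: 2.04 / 0.4942 = 4.128 ppm.
(a) FC to add: 4.128 − 0.2 = 3.928 mg/L as Cl₂.
(a) Cl₂ equivalent: 3.928 mg/L × 380,000 L = 1492 g.
(a) Product at 76.8% available Cl: 1492 / 0.768 = 1943 g.

(b) [OCl⁻]/[HOCl] = 10^(pH − pKa) = 10^(7.59 − 7.58) = 10^0.01 = 1.023.
(b) Fraction as HOCl = 1 / (1 + 1.023) = 0.4942.
(b) HOCl = 0.4942 × 6.27 ppm = 3.099 ppm.

(a) 1.94 kg; (b) 3.10 ppm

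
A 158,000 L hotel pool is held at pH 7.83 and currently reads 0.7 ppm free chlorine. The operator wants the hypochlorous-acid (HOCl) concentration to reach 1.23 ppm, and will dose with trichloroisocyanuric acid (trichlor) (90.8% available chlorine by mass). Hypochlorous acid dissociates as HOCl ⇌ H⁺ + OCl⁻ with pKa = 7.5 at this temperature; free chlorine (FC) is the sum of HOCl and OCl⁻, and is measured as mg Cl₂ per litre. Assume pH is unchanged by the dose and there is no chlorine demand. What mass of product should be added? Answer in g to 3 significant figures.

550 g

[OCl⁻]/[HOCl] = 10^(pH − pKa) = 10^(7.83 − 7.5) = 2.138; fraction as HOCl = 1/(1 + 2.138) = 0.3187.
Free chlorine required for 1.23 ppm HOCl: 1.23 / 0.3187 = 3.86 ppm.
FC to add: 3.86 − 0.7 = 3.16 mg/L as Cl₂.
Cl₂ equivalent: 3.16 mg/L × 158,000 L = 499.2 g.
Product at 90.8% available Cl: 499.2 / 0.908 = 549.8 g.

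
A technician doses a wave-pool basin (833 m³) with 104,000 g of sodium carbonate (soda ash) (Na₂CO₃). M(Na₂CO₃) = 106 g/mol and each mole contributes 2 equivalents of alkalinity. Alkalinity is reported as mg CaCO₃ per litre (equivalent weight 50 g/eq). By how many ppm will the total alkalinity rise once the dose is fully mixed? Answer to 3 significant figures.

118 ppm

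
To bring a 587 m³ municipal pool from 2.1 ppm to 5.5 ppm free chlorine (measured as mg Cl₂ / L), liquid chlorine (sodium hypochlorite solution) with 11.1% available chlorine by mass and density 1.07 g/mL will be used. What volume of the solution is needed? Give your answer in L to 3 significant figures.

Volume: 587 m³ = 587,000 L.
Chlorine deficit: 5.5 − 2.1 = 3.4 ppm = 3.4 mg/L as Cl₂.
Cl₂ equivalent needed: 3.4 mg/L × 587,000 L = 1,996,000 mg = 1996 g.
Product at 11.1% available chlorine: 1996 / 0.111 = 17,980 g.
Volume at density 1.07 g/mL: 17,980 g ÷ 1.07 g/mL = 16,800 mL.

16.8 L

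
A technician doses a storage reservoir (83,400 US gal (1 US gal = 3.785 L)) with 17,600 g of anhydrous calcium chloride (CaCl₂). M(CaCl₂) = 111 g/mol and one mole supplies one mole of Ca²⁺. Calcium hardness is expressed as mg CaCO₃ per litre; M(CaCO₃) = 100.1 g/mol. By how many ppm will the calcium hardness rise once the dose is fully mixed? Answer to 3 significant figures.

Volume: 83,400 US gal × 3.785 L/gal = 315,669 L.
Moles of Ca²⁺: 17,600 g ÷ 111 g/mol = 158.6 mol.
As CaCO₃: 158.6 mol × 100.1 g/mol = 15,870 g.
Rise: 15,870 g / 315,669 L × 1000 = 50.28 mg/L.

50.3 ppm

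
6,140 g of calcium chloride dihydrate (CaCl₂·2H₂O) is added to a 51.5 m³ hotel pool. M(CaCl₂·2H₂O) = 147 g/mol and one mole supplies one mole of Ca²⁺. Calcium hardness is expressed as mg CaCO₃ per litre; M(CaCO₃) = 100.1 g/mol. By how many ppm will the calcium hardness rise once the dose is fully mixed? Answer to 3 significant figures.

Volume: 51.5 m³ = 51,500 L.
Moles of Ca²⁺: 6,140 g ÷ 147 g/mol = 41.77 mol.
As CaCO₃: 41.77 mol × 100.1 g/mol = 4181 g.
Rise: 4181 g / 51,500 L × 1000 = 81.19 mg/L.

81.2 ppm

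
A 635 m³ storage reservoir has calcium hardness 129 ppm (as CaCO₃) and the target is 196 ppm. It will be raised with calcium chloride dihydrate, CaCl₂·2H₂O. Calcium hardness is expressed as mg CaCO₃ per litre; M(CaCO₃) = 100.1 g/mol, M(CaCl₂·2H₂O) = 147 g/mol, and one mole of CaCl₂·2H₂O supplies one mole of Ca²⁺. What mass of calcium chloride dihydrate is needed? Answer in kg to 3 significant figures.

Volume: 635 m³ = 635,000 L.
Hardness to add: (196 − 129) = 67 mg/L as CaCO₃ × 635,000 L = 42,540 g as CaCO₃.
Moles of Ca²⁺ (1 mol Ca²⁺ ≡ 1 mol CaCO₃): 42,540 / 100.1 g/mol = 425 mol.
Mass of CaCl₂·2H₂O: 425 × 147 = 62,480 g.

62.5 kg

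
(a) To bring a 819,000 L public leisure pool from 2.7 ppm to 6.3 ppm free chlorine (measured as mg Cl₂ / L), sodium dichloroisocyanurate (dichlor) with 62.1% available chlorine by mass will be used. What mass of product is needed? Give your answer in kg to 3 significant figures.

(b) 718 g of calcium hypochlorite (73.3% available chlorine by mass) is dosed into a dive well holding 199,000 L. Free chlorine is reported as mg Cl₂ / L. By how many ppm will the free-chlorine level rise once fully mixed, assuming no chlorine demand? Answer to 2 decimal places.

(a) Chlorine deficit: 6.3 − 2.7 = 3.6 ppm = 3.6 mg/L as Cl₂.
(a) Cl₂ equivalent needed: 3.6 mg/L × 819,000 L = 2,948,000 mg = 2948 g.
(a) Product at 62.1% available chlorine: 2948 / 0.621 = 4748 g.

(b) Available chlorine delivered: 718 g × 0.733 = 526.3 g as Cl₂.
(b) Concentration rise: 526.3 g / 199,000 L = 2.645 mg/L = 2.64 ppm.

(a) 4.75 kg; (b) 2.64 ppm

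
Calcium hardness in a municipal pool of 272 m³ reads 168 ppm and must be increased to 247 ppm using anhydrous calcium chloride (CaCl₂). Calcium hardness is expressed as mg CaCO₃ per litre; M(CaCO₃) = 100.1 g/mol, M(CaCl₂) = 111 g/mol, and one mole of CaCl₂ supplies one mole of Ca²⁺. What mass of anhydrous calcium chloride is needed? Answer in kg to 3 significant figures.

23.8 kg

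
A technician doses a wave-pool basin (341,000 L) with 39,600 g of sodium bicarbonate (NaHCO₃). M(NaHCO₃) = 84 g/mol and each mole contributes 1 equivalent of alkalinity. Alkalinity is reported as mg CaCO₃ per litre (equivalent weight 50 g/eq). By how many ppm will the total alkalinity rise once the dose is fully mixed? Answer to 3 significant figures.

69.1 ppm

Moles of NaHCO₃: 39,600 g ÷ 84 g/mol = 471.4 mol → 471.4 eq of alkalinity.
As CaCO₃: 471.4 eq × 50 g/eq = 23,570 g.
Rise: 23,570 g / 341,000 L × 1000 = 69.12 mg/L.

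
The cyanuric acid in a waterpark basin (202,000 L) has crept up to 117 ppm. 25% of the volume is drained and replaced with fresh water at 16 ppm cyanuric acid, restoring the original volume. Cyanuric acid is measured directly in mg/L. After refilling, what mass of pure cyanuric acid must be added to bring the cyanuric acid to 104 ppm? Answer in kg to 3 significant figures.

After draining 25% and refilling: 117 × 0.75 + 16 × 0.25 = 91.75 ppm.
Deficit to target: 104 − 91.75 = 12.25 mg/L.
Mass: 12.25 mg/L × 202,000 L = 2474 g cyanuric acid.

2.47 kg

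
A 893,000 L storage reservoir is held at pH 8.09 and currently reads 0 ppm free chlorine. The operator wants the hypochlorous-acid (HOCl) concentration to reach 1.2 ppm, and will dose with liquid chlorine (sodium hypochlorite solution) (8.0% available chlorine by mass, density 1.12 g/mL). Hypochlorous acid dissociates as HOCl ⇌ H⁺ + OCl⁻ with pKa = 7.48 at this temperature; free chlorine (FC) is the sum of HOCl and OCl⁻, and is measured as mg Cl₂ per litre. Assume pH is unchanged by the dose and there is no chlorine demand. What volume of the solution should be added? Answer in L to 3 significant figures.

[OCl⁻]/[HOCl] = 10^(pH − pKa) = 10^(8.09 − 7.48) = 4.074; fraction as HOCl = 1/(1 + 4.074) = 0.1971.
Free chlorine required for 1.2 ppm HOCl: 1.2 / 0.1971 = 6.089 ppm.
FC to add: 6.089 − 0 = 6.089 mg/L as Cl₂.
Cl₂ equivalent: 6.089 mg/L × 893,000 L = 5437 g.
Product at 8.0% available Cl: 5437 / 0.08 = 67,960 g.
Volume: 67,960 g ÷ 1.12 g/mL = 60,680 mL.

60.7 L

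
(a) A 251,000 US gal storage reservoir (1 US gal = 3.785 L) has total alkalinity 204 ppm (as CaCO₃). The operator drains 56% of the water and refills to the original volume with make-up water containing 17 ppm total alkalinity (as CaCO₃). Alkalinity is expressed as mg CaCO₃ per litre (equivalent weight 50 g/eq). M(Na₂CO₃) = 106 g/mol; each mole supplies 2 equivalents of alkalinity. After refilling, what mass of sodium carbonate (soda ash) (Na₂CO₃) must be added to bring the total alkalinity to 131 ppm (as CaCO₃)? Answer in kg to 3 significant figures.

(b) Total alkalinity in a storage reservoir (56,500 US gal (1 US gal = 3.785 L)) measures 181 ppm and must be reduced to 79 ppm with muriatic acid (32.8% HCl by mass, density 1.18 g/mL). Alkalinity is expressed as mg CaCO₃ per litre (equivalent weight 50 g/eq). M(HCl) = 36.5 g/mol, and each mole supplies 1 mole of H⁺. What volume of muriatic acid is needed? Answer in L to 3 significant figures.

(a) 31.9 kg; (b) 41.1 L

(a) Volume: 251,000 US gal × 3.785 L/gal = 950,035 L.
(a) After draining 56% and refilling: 204 × 0.44 + 17 × 0.56 = 99.28 ppm.
(a) Deficit to target: 131 − 99.28 = 31.72 mg/L.
(a) As CaCO₃: 31.72 mg/L × 950,035 L = 30,140 g; ÷ 50 g/eq ÷ 2 = 301.4 mol Na₂CO₃.
(a) Mass: 301.4 × 106 = 31,940 g.

(b) Volume: 56,500 US gal × 3.785 L/gal = 213,852 L.
(b) Alkalinity to neutralize: (181 − 79) = 102 mg/L as CaCO₃ × 213,852 L = 21,810 g as CaCO₃.
(b) Equivalents of H⁺ required: 21,810 ÷ 50 g/eq = 436.3 eq = 436.3 mol HCl.
(b) Mass of HCl: 436.3 × 36.5 = 15,920 g.
(b) Mass of 32.8% solution: 15,920 / 0.328 = 48,550 g.
(b) Volume: 48,550 g ÷ 1.18 g/mL = 41,140 mL.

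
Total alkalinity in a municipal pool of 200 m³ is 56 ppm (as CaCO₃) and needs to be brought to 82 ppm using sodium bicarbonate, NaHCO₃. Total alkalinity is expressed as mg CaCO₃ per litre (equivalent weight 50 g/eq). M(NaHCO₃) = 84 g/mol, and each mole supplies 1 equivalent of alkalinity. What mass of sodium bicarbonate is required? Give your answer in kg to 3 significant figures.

8.74 kg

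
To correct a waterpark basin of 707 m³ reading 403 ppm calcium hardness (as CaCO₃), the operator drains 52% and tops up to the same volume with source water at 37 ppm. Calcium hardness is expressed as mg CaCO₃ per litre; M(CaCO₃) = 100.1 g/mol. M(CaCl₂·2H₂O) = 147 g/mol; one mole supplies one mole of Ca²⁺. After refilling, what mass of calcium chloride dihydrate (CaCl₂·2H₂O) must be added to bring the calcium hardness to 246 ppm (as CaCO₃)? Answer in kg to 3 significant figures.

34.6 kg

Volume: 707 m³ = 707,000 L.
After draining 52% and refilling: 403 × 0.48 + 37 × 0.52 = 212.68 ppm.
Deficit to target: 246 − 212.68 = 33.32 mg/L.
As CaCO₃: 33.32 mg/L × 707,000 L = 23,560 g; ÷ 100.1 = 235.3 mol Ca²⁺.
Mass: 235.3 × 147 = 34,590 g.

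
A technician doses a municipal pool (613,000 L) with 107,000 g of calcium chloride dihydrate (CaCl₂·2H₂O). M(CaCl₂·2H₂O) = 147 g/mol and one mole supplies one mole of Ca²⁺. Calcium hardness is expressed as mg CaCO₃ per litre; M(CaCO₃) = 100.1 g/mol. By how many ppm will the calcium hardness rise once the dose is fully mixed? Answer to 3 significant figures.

119 ppm

Moles of Ca²⁺: 107,000 g ÷ 147 g/mol = 727.9 mol.
As CaCO₃: 727.9 mol × 100.1 g/mol = 72,860 g.
Rise: 72,860 g / 613,000 L × 1000 = 118.9 mg/L.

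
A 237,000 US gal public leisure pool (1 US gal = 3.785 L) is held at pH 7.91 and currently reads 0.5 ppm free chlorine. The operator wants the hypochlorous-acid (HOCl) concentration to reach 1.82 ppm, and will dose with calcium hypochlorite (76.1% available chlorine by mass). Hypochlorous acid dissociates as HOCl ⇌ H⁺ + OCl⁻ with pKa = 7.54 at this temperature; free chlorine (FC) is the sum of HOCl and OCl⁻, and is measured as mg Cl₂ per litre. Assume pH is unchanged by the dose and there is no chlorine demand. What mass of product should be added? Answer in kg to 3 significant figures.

6.59 kg

Volume: 237,000 US gal × 3.785 L/gal = 897,045 L.
[OCl⁻]/[HOCl] = 10^(pH − pKa) = 10^(7.91 − 7.54) = 2.344; fraction as HOCl = 1/(1 + 2.344) = 0.299.
Free chlorine required for 1.82 ppm HOCl: 1.82 / 0.299 = 6.086 ppm.
FC to add: 6.086 − 0.5 = 5.586 mg/L as Cl₂.
Cl₂ equivalent: 5.586 mg/L × 897,045 L = 5011 g.
Product at 76.1% available Cl: 5011 / 0.761 = 6585 g.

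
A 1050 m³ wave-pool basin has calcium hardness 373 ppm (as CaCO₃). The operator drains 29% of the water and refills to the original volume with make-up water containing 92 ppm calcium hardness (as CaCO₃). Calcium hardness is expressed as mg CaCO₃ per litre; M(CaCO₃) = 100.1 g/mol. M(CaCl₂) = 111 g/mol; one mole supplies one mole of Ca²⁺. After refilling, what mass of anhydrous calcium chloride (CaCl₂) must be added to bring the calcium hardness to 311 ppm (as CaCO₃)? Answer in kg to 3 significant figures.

Volume: 1050 m³ = 1,050,000 L.
After draining 29% and refilling: 373 × 0.71 + 92 × 0.29 = 291.51 ppm.
Deficit to target: 311 − 291.51 = 19.49 mg/L.
As CaCO₃: 19.49 mg/L × 1,050,000 L = 20,460 g; ÷ 100.1 = 204.4 mol Ca²⁺.
Mass: 204.4 × 111 = 22,690 g.

22.7 kg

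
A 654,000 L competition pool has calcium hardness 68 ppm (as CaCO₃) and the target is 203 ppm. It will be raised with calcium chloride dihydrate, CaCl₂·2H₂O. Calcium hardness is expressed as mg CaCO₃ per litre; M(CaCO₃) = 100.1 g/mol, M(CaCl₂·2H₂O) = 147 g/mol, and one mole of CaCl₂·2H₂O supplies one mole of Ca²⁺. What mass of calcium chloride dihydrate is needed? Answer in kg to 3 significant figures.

130 kg

Hardness to add: (203 − 68) = 135 mg/L as CaCO₃ × 654,000 L = 88,290 g as CaCO₃.
Moles of Ca²⁺ (1 mol Ca²⁺ ≡ 1 mol CaCO₃): 88,290 / 100.1 g/mol = 882 mol.
Mass of CaCl₂·2H₂O: 882 × 147 = 129,700 g.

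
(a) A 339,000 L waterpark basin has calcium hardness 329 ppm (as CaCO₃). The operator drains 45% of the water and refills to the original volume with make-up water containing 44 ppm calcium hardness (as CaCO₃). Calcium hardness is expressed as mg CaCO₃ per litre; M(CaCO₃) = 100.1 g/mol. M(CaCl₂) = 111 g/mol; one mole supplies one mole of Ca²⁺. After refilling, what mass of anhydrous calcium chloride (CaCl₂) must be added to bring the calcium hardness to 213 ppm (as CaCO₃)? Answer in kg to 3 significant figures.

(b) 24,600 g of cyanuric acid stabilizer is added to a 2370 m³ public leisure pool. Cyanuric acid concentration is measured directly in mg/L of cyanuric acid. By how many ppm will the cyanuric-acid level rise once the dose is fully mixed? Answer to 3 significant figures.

(a) After draining 45% and refilling: 329 × 0.55 + 44 × 0.45 = 200.75 ppm.
(a) Deficit to target: 213 − 200.75 = 12.25 mg/L.
(a) As CaCO₃: 12.25 mg/L × 339,000 L = 4153 g; ÷ 100.1 = 41.49 mol Ca²⁺.
(a) Mass: 41.49 × 111 = 4605 g.

(b) Volume: 2370 m³ = 2,370,000 L.
(b) Rise: 24,600 g / 2,370,000 L × 1000 = 10.38 mg/L.

(a) 4.60 kg; (b) 10.4 ppm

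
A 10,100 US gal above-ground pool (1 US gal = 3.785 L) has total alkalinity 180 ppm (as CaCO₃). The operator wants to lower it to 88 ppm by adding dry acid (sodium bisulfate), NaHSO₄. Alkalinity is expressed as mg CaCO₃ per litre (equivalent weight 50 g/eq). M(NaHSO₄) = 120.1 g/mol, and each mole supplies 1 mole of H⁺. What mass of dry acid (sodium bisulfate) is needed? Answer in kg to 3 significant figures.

8.45 kg

Volume: 10,100 US gal × 3.785 L/gal = 38,228 L.
Alkalinity to neutralize: (180 − 88) = 92 mg/L as CaCO₃ × 38,228 L = 3517 g as CaCO₃.
Equivalents of H⁺ required: 3517 ÷ 50 g/eq = 70.34 eq = 70.34 mol NaHSO₄.
Mass of NaHSO₄: 70.34 × 120.1 = 8448 g.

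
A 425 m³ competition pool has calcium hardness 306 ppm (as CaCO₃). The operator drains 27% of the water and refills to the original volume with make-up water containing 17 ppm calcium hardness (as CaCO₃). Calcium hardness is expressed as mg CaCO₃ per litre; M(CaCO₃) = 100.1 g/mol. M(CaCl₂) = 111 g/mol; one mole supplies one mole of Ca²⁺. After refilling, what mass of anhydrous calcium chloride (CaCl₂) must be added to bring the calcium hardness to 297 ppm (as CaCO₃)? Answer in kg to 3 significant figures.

32.5 kg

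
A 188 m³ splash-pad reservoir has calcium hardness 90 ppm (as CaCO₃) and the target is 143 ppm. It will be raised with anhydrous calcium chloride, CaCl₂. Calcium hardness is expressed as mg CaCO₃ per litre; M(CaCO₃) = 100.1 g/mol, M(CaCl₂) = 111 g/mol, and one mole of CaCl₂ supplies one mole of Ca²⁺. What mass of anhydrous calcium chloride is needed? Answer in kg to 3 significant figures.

11.0 kg

Volume: 188 m³ = 188,000 L.
Hardness to add: (143 − 90) = 53 mg/L as CaCO₃ × 188,000 L = 9964 g as CaCO₃.
Moles of Ca²⁺ (1 mol Ca²⁺ ≡ 1 mol CaCO₃): 9964 / 100.1 g/mol = 99.54 mol.
Mass of CaCl₂: 99.54 × 111 = 11,050 g.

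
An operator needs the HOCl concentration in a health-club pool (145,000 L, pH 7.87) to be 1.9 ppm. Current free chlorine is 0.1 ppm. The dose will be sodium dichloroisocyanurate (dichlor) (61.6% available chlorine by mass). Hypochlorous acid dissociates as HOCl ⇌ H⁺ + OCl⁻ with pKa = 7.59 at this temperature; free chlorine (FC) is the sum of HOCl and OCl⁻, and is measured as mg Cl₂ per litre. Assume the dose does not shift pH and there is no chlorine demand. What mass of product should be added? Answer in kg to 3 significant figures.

1.28 kg

[OCl⁻]/[HOCl] = 10^(pH − pKa) = 10^(7.87 − 7.59) = 1.905; fraction as HOCl = 1/(1 + 1.905) = 0.3442.
Free chlorine required for 1.9 ppm HOCl: 1.9 / 0.3442 = 5.52 ppm.
FC to add: 5.52 − 0.1 = 5.42 mg/L as Cl₂.
Cl₂ equivalent: 5.42 mg/L × 145,000 L = 786 g.
Product at 61.6% available Cl: 786 / 0.616 = 1276 g.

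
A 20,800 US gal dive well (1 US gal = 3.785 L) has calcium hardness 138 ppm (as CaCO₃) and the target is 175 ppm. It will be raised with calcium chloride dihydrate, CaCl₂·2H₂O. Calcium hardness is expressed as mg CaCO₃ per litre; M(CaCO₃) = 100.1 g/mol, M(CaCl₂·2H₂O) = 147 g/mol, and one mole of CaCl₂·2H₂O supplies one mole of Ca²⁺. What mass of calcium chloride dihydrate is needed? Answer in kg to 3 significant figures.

Volume: 20,800 US gal × 3.785 L/gal = 78,728 L.
Hardness to add: (175 − 138) = 37 mg/L as CaCO₃ × 78,728 L = 2913 g as CaCO₃.
Moles of Ca²⁺ (1 mol Ca²⁺ ≡ 1 mol CaCO₃): 2913 / 100.1 g/mol = 29.1 mol.
Mass of CaCl₂·2H₂O: 29.1 × 147 = 4278 g.

4.28 kg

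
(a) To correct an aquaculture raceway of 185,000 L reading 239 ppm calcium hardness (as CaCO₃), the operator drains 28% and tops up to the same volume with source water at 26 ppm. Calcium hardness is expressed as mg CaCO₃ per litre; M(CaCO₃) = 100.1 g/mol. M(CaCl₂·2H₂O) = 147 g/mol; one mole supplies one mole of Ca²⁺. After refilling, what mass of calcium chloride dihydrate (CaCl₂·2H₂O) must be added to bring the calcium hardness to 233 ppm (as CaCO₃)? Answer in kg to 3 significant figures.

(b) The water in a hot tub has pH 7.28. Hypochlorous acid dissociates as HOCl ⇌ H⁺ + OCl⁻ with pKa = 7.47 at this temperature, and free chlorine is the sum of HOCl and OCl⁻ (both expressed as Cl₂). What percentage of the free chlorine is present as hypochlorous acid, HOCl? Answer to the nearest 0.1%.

(a) 14.6 kg; (b) 60.8%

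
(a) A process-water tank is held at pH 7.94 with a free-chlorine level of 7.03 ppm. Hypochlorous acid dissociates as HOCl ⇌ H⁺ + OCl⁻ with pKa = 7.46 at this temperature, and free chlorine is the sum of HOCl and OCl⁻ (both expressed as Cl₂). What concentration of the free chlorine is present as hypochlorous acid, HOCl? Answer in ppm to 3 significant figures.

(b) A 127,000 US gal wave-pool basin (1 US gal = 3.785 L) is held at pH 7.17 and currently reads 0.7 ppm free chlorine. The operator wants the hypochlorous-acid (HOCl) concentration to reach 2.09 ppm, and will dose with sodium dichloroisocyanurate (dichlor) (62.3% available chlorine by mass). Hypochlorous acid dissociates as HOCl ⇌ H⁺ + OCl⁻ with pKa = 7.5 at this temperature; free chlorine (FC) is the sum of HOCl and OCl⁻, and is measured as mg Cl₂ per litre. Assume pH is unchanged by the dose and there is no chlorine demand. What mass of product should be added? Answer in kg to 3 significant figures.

(a) 1.75 ppm; (b) 1.83 kg

(a) [OCl⁻]/[HOCl] = 10^(pH − pKa) = 10^(7.94 − 7.46) = 10^0.48 = 3.02.
(a) Fraction as HOCl = 1 / (1 + 3.02) = 0.2488.
(a) HOCl = 0.2488 × 7.03 ppm = 1.749 ppm.

(b) Volume: 127,000 US gal × 3.785 L/gal = 480,695 L.
(b) [OCl⁻]/[HOCl] = 10^(pH − pKa) = 10^(7.17 − 7.5) = 0.4677; fraction as HOCl = 1/(1 + 0.4677) = 0.6813.
(b) Free chlorine required for 2.09 ppm HOCl: 2.09 / 0.6813 = 3.068 ppm.
(b) FC to add: 3.068 − 0.7 = 2.368 mg/L as Cl₂.
(b) Cl₂ equivalent: 2.368 mg/L × 480,695 L = 1138 g.
(b) Product at 62.3% available Cl: 1138 / 0.623 = 1827 g.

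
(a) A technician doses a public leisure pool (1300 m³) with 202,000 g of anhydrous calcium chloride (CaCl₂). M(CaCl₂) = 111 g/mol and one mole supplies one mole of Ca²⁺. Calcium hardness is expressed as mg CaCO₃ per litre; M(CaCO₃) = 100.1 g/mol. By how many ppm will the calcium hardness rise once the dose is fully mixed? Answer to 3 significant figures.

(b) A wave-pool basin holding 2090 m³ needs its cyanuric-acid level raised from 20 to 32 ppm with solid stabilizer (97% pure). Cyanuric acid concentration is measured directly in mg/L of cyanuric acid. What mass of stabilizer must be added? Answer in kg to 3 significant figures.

(a) 140 ppm; (b) 25.9 kg

(a) Volume: 1300 m³ = 1,300,000 L.
(a) Moles of Ca²⁺: 202,000 g ÷ 111 g/mol = 1820 mol.
(a) As CaCO₃: 1820 mol × 100.1 g/mol = 182,200 g.
(a) Rise: 182,200 g / 1,300,000 L × 1000 = 140.1 mg/L.

(b) Volume: 2090 m³ = 2,090,000 L.
(b) CYA to add: (32 − 20) = 12 mg/L × 2,090,000 L = 25,080 g cyanuric acid.
(b) At 97% purity: 25,080 / 0.97 = 25,860 g product.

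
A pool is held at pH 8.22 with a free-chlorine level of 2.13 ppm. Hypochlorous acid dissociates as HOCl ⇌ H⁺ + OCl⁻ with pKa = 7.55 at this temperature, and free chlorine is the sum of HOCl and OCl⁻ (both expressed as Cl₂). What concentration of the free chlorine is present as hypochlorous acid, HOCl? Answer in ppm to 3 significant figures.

[OCl⁻]/[HOCl] = 10^(pH − pKa) = 10^(8.22 − 7.55) = 10^0.67 = 4.677.
Fraction as HOCl = 1 / (1 + 4.677) = 0.1761.
HOCl = 0.1761 × 2.13 ppm = 0.3752 ppm.

0.375 ppm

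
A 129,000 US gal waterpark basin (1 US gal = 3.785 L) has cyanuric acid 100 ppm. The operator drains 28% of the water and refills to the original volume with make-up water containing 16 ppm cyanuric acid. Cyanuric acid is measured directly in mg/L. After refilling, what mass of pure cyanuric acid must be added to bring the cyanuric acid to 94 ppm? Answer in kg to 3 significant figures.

8.55 kg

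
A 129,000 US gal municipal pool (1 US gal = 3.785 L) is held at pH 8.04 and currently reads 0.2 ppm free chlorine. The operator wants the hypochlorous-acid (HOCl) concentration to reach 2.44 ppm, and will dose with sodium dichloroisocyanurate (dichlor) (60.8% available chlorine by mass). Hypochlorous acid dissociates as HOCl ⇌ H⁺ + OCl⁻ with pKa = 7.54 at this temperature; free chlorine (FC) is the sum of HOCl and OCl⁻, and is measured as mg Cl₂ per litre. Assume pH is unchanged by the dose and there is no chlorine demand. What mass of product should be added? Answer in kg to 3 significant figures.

Volume: 129,000 US gal × 3.785 L/gal = 488,265 L.
[OCl⁻]/[HOCl] = 10^(pH − pKa) = 10^(8.04 − 7.54) = 3.162; fraction as HOCl = 1/(1 + 3.162) = 0.2403.
Free chlorine required for 2.44 ppm HOCl: 2.44 / 0.2403 = 10.16 ppm.
FC to add: 10.16 − 0.2 = 9.956 mg/L as Cl₂.
Cl₂ equivalent: 9.956 mg/L × 488,265 L = 4861 g.
Product at 60.8% available Cl: 4861 / 0.608 = 7995 g.

8.00 kg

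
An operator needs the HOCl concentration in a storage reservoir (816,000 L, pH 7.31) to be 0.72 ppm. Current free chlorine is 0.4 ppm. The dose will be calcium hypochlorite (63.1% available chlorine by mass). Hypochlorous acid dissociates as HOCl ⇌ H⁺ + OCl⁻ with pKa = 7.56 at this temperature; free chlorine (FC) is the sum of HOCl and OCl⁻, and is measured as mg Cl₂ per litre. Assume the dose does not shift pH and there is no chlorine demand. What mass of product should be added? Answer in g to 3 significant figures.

937 g

[OCl⁻]/[HOCl] = 10^(pH − pKa) = 10^(7.31 − 7.56) = 0.5623; fraction as HOCl = 1/(1 + 0.5623) = 0.6401.
Free chlorine required for 0.72 ppm HOCl: 0.72 / 0.6401 = 1.125 ppm.
FC to add: 1.125 − 0.4 = 0.7249 mg/L as Cl₂.
Cl₂ equivalent: 0.7249 mg/L × 816,000 L = 591.5 g.
Product at 63.1% available Cl: 591.5 / 0.631 = 937.4 g.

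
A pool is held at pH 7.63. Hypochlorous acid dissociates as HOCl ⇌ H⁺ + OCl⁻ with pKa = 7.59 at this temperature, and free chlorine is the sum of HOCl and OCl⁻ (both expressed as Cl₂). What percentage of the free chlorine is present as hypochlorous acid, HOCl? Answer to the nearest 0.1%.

47.7%

[OCl⁻]/[HOCl] = 10^(pH − pKa) = 10^(7.63 − 7.59) = 10^0.04 = 1.096.
Fraction as HOCl = 1 / (1 + 1.096) = 0.477.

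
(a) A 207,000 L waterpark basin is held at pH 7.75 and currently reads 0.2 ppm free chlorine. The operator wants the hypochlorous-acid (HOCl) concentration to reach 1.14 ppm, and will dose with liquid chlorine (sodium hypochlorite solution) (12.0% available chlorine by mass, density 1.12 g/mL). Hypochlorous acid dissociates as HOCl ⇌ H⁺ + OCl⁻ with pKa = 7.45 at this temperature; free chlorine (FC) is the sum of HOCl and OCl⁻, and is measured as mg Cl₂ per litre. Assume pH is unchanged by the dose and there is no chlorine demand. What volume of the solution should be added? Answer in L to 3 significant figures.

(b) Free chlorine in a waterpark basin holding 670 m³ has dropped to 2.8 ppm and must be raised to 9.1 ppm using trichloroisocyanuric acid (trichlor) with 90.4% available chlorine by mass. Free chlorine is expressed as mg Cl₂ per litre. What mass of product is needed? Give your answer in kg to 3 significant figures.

(a) [OCl⁻]/[HOCl] = 10^(pH − pKa) = 10^(7.75 − 7.45) = 1.995; fraction as HOCl = 1/(1 + 1.995) = 0.3339.
(a) Free chlorine required for 1.14 ppm HOCl: 1.14 / 0.3339 = 3.415 ppm.
(a) FC to add: 3.415 − 0.2 = 3.215 mg/L as Cl₂.
(a) Cl₂ equivalent: 3.215 mg/L × 207,000 L = 665.4 g.
(a) Product at 12.0% available Cl: 665.4 / 0.12 = 5545 g.
(a) Volume: 5545 g ÷ 1.12 g/mL = 4951 mL.

(b) Volume: 670 m³ = 670,000 L.
(b) Chlorine deficit: 9.1 − 2.8 = 6.3 ppm = 6.3 mg/L as Cl₂.
(b) Cl₂ equivalent needed: 6.3 mg/L × 670,000 L = 4,221,000 mg = 4221 g.
(b) Product at 90.4% available chlorine: 4221 / 0.904 = 4669 g.

(a) 4.95 L; (b) 4.67 kg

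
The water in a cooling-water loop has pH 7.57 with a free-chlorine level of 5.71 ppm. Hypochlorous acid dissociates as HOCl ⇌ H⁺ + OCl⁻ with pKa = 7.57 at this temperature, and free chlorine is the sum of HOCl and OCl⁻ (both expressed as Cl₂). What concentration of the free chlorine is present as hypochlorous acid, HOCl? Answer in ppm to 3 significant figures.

2.85 ppm

[OCl⁻]/[HOCl] = 10^(pH − pKa) = 10^(7.57 − 7.57) = 10^0.00 = 1.
Fraction as HOCl = 1 / (1 + 1) = 0.5.
HOCl = 0.5 × 5.71 ppm = 2.855 ppm.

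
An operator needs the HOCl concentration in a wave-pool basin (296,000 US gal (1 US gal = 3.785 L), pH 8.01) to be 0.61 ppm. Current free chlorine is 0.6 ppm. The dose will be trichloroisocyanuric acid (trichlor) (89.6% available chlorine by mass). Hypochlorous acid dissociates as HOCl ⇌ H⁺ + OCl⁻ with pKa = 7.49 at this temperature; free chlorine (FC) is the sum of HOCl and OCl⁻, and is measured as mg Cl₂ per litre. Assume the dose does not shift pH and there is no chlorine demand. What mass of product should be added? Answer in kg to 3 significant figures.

2.54 kg

Volume: 296,000 US gal × 3.785 L/gal = 1,120,360 L.
[OCl⁻]/[HOCl] = 10^(pH − pKa) = 10^(8.01 − 7.49) = 3.311; fraction as HOCl = 1/(1 + 3.311) = 0.2319.
Free chlorine required for 0.61 ppm HOCl: 0.61 / 0.2319 = 2.63 ppm.
FC to add: 2.63 − 0.6 = 2.03 mg/L as Cl₂.
Cl₂ equivalent: 2.03 mg/L × 1,120,360 L = 2274 g.
Product at 89.6% available Cl: 2274 / 0.896 = 2538 g.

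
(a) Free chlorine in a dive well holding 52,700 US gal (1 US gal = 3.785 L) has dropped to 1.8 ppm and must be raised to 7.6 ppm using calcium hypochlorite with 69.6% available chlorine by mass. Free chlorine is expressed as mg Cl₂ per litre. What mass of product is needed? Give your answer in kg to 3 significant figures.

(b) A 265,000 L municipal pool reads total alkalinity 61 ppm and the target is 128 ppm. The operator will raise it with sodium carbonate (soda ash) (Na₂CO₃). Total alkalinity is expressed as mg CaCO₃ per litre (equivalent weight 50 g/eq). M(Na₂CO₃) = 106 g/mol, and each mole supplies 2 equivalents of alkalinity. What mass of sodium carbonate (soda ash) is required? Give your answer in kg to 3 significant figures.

(a) Volume: 52,700 US gal × 3.785 L/gal = 199,470 L.
(a) Chlorine deficit: 7.6 − 1.8 = 5.8 ppm = 5.8 mg/L as Cl₂.
(a) Cl₂ equivalent needed: 5.8 mg/L × 199,470 L = 1,157,000 mg = 1157 g.
(a) Product at 69.6% available chlorine: 1157 / 0.696 = 1662 g.

(b) Alkalinity to add: (128 − 61) = 67 mg/L as CaCO₃ × 265,000 L = 17,760 g as CaCO₃.
(b) Equivalents: 17,760 g ÷ 50 g/eq = 355.1 eq.
(b) Each mole of Na₂CO₃ supplies 2 eq, so 355.1 / 2 = 177.6 mol.
(b) Mass: 177.6 mol × 106 g/mol = 18,820 g.

(a) 1.66 kg; (b) 18.8 kg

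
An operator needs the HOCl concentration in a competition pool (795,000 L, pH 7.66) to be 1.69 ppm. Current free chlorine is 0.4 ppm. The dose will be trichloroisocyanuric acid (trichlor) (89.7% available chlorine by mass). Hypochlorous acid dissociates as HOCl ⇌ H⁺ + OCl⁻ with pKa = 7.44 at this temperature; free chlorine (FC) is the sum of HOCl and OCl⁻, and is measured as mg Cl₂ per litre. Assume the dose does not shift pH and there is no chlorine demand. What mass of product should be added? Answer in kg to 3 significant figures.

[OCl⁻]/[HOCl] = 10^(pH − pKa) = 10^(7.66 − 7.44) = 1.66; fraction as HOCl = 1/(1 + 1.66) = 0.376.
Free chlorine required for 1.69 ppm HOCl: 1.69 / 0.376 = 4.495 ppm.
FC to add: 4.495 − 0.4 = 4.095 mg/L as Cl₂.
Cl₂ equivalent: 4.095 mg/L × 795,000 L = 3255 g.
Product at 89.7% available Cl: 3255 / 0.897 = 3629 g.

3.63 kg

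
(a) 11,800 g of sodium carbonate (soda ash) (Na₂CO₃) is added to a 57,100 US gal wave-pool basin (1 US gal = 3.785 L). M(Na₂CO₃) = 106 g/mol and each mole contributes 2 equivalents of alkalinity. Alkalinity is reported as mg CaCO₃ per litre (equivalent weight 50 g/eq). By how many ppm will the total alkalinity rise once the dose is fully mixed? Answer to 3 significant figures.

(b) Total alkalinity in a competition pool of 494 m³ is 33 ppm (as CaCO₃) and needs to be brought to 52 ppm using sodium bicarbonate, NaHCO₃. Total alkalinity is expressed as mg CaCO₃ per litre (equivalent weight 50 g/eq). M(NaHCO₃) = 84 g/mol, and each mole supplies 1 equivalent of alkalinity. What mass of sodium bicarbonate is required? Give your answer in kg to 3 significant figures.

(a) 51.5 ppm; (b) 15.8 kg

(a) Volume: 57,100 US gal × 3.785 L/gal = 216,124 L.
(a) Moles of Na₂CO₃: 11,800 g ÷ 106 g/mol = 111.3 mol → 222.6 eq of alkalinity.
(a) As CaCO₃: 222.6 eq × 50 g/eq = 11,130 g.
(a) Rise: 11,130 g / 216,124 L × 1000 = 51.51 mg/L.

(b) Volume: 494 m³ = 494,000 L.
(b) Alkalinity to add: (52 − 33) = 19 mg/L as CaCO₃ × 494,000 L = 9386 g as CaCO₃.
(b) Equivalents: 9386 g ÷ 50 g/eq = 187.7 eq.
(b) NaHCO₃ supplies 1 eq per mole → 187.7 mol.
(b) Mass: 187.7 mol × 84 g/mol = 15,770 g.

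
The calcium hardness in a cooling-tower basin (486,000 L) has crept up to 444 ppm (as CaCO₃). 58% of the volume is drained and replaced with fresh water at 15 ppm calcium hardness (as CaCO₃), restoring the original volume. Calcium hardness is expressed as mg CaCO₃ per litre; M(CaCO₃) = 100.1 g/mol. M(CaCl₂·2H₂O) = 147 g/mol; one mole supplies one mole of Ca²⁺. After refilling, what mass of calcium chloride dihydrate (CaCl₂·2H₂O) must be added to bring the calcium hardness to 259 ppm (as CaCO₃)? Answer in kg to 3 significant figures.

45.5 kg

After draining 58% and refilling: 444 × 0.42 + 15 × 0.58 = 195.18 ppm.
Deficit to target: 259 − 195.18 = 63.82 mg/L.
As CaCO₃: 63.82 mg/L × 486,000 L = 31,020 g; ÷ 100.1 = 309.9 mol Ca²⁺.
Mass: 309.9 × 147 = 45,550 g.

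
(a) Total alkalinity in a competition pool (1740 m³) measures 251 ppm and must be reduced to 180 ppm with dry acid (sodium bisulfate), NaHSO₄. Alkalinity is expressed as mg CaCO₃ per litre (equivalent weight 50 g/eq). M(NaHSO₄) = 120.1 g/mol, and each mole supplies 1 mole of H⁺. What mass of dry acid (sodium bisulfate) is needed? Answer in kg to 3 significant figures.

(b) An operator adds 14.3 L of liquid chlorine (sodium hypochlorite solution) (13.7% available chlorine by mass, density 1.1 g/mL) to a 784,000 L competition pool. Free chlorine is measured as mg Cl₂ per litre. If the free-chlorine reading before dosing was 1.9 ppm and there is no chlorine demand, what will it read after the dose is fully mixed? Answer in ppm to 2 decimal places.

(a) Volume: 1740 m³ = 1,740,000 L.
(a) Alkalinity to neutralize: (251 − 180) = 71 mg/L as CaCO₃ × 1,740,000 L = 123,500 g as CaCO₃.
(a) Equivalents of H⁺ required: 123,500 ÷ 50 g/eq = 2471 eq = 2471 mol NaHSO₄.
(a) Mass of NaHSO₄: 2471 × 120.1 = 296,700 g.

(b) Mass of solution: 14.3 L × 1000 mL/L × 1.1 g/mL = 15,730 g.
(b) Available chlorine delivered: 15,730 g × 0.137 = 2155 g as Cl₂.
(b) Concentration rise: 2155 g / 784,000 L = 2.749 mg/L = 2.75 ppm.
(b) Final FC: 1.9 + 2.75 = 4.65 ppm.

(a) 297 kg; (b) 4.65 ppm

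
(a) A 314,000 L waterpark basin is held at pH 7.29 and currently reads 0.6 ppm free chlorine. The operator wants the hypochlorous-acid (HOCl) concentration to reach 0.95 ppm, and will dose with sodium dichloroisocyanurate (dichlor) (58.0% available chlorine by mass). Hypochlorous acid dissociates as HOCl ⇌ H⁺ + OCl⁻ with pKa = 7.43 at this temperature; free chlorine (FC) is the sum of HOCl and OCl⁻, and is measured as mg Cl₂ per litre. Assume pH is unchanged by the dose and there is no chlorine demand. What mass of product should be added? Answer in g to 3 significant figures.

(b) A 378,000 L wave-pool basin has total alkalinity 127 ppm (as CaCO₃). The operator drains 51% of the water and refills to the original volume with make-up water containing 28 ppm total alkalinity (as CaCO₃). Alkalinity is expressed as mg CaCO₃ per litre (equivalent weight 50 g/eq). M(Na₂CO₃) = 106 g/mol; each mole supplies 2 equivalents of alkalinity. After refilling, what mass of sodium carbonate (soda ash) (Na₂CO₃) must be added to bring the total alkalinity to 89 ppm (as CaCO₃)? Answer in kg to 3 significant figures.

(a) [OCl⁻]/[HOCl] = 10^(pH − pKa) = 10^(7.29 − 7.43) = 0.7244; fraction as HOCl = 1/(1 + 0.7244) = 0.5799.
(a) Free chlorine required for 0.95 ppm HOCl: 0.95 / 0.5799 = 1.638 ppm.
(a) FC to add: 1.638 − 0.6 = 1.038 mg/L as Cl₂.
(a) Cl₂ equivalent: 1.038 mg/L × 314,000 L = 326 g.
(a) Product at 58.0% available Cl: 326 / 0.58 = 562.1 g.

(b) After draining 51% and refilling: 127 × 0.49 + 28 × 0.51 = 76.51 ppm.
(b) Deficit to target: 89 − 76.51 = 12.49 mg/L.
(b) As CaCO₃: 12.49 mg/L × 378,000 L = 4721 g; ÷ 50 g/eq ÷ 2 = 47.21 mol Na₂CO₃.
(b) Mass: 47.21 × 106 = 5004 g.

(a) 562 g; (b) 5.00 kg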